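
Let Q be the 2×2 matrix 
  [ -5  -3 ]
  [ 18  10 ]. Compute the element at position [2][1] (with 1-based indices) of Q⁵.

6138

Characteristic polynomial: μ^2 - 5μ + 4 = (μ - 4)(μ - 1), so the eigenvalues are 1, 4.
μ=4: eigenvector (-1, 3).
μ=1: eigenvector (1, -2).
P = [[-1, 1], [3, -2]], D = diag(4, 1), P⁻¹ = [[2, 1], [3, 1]].
Q⁵ = P·diag(1024, 1)·P⁻¹ = [[-2045, -1023], [6138, 3070]].
The requested entry is 6138.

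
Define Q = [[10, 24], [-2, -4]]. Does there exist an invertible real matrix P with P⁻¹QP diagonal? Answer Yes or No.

Characteristic polynomial: p(μ) = μ^2 - 6μ + 8 = (μ - 4)(μ - 2).
All 2 eigenvalues are distinct, so Q is diagonalizable.

Yes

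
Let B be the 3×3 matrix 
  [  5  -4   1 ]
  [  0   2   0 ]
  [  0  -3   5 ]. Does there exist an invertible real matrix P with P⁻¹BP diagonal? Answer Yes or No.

No

Characteristic polynomial: p(λ) = λ^3 - 12λ^2 + 45λ - 50 = (λ - 5)^2(λ - 2).
λ = 5 has algebraic multiplicity 2; rank(B − 5I) = 2, so geometric multiplicity = 1.
Geometric multiplicity < algebraic multiplicity, so B is not diagonalizable.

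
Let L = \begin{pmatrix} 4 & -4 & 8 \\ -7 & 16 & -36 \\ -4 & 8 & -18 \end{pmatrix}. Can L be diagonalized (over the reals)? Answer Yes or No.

No

Characteristic polynomial: p(t) = t^3 - 2t^2 - 4t + 8 = (t - 2)^2(t + 2).
t = 2 has algebraic multiplicity 2; rank(L − 2I) = 2, so geometric multiplicity = 1.
Geometric multiplicity < algebraic multiplicity, so L is not diagonalizable.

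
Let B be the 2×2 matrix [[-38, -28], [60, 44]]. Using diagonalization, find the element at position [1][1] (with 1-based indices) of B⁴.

Characteristic polynomial: s^2 - 6s + 8 = (s - 4)(s - 2), so the eigenvalues are 2, 4.
s=2: eigenvector (-7, 10).
s=4: eigenvector (-2, 3).
P = [[-7, -2], [10, 3]], D = diag(2, 4), P⁻¹ = [[-3, -2], [10, 7]].
B⁴ = P·diag(16, 256)·P⁻¹ = [[-4784, -3360], [7200, 5056]].
The requested entry is -4784.

-4784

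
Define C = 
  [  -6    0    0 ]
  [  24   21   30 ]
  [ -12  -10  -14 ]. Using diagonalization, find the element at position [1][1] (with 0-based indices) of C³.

861

Characteristic polynomial: s^3 - s^2 - 36s + 36 = (s - 6)(s - 1)(s + 6), so the eigenvalues are -6, 1, 6.
s=-6: eigenvector (1, -2, 1).
s=1: eigenvector (0, -3, 2).
s=6: eigenvector (0, -2, 1).
P = [[1, 0, 0], [-2, -3, -2], [1, 2, 1]], D = diag(-6, 1, 6), P⁻¹ = [[1, 0, 0], [0, 1, 2], [-1, -2, -3]].
C³ = P·diag(-216, 1, 216)·P⁻¹ = [[-216, 0, 0], [864, 861, 1290], [-432, -430, -644]].
The requested entry is 861.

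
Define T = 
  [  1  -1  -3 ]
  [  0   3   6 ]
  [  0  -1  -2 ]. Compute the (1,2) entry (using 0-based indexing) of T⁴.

6

Characteristic polynomial: s^3 - 2s^2 + s = s(s - 1)^2, so the eigenvalues are 0, 1, 1.
s=1: eigenvector (-1, 3, -1).
s=0: eigenvector (1, -2, 1).
s=1: eigenvector (-1, 0, 0).
P = [[-1, 1, -1], [3, -2, 0], [-1, 1, 0]], D = diag(1, 0, 1), P⁻¹ = [[0, 1, 2], [0, 1, 3], [-1, 0, 1]].
T⁴ = P·diag(1, 0, 1)·P⁻¹ = [[1, -1, -3], [0, 3, 6], [0, -1, -2]].
The requested entry is 6.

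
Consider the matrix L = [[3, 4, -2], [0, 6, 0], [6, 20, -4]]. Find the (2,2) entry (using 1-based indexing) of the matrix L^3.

216

Characteristic polynomial: s^3 - 5s^2 - 6s = s(s - 6)(s + 1), so the eigenvalues are -1, 0, 6.
s=-1: eigenvector (1, 0, 2).
s=6: eigenvector (0, 1, 2).
s=0: eigenvector (-2, 0, -3).
P = [[1, 0, -2], [0, 1, 0], [2, 2, -3]], D = diag(-1, 6, 0), P⁻¹ = [[-3, -4, 2], [0, 1, 0], [-2, -2, 1]].
L³ = P·diag(-1, 216, 0)·P⁻¹ = [[3, 4, -2], [0, 216, 0], [6, 440, -4]].
The requested entry is 216.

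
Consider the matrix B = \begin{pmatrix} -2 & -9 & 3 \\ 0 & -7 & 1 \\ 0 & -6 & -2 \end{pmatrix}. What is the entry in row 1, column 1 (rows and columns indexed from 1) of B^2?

Characteristic polynomial: λ^3 + 11λ^2 + 38λ + 40 = (λ + 2)(λ + 4)(λ + 5), so the eigenvalues are -5, -4, -2.
λ=-5: eigenvector (1, 1, 2).
λ=-2: eigenvector (-1, 0, 0).
λ=-4: eigenvector (0, 1, 3).
P = [[1, -1, 0], [1, 0, 1], [2, 0, 3]], D = diag(-5, -2, -4), P⁻¹ = [[0, 3, -1], [-1, 3, -1], [0, -2, 1]].
B² = P·diag(25, 4, 16)·P⁻¹ = [[4, 63, -21], [0, 43, -9], [0, 54, -2]].
The requested entry is 4.

4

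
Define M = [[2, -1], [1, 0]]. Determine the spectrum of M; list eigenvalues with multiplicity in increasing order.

1, 1

Characteristic polynomial: p(λ) = λ^2 - 2λ + 1 = (λ - 1)^2.
Roots (with multiplicity): 1, 1.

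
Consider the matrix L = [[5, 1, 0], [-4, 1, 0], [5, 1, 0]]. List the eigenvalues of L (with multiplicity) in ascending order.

Characteristic polynomial: p(μ) = μ^3 - 6μ^2 + 9μ = μ(μ - 3)^2.
Roots (with multiplicity): 0, 3, 3.

0, 3, 3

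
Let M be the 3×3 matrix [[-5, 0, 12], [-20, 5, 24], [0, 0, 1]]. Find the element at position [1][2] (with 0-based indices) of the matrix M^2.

Characteristic polynomial: μ^3 - μ^2 - 25μ + 25 = (μ - 5)(μ - 1)(μ + 5), so the eigenvalues are -5, 1, 5.
μ=5: eigenvector (0, 1, 0).
μ=-5: eigenvector (1, 2, 0).
μ=1: eigenvector (2, 4, 1).
P = [[0, 1, 2], [1, 2, 4], [0, 0, 1]], D = diag(5, -5, 1), P⁻¹ = [[-2, 1, 0], [1, 0, -2], [0, 0, 1]].
M² = P·diag(25, 25, 1)·P⁻¹ = [[25, 0, -48], [0, 25, -96], [0, 0, 1]].
The requested entry is -96.

-96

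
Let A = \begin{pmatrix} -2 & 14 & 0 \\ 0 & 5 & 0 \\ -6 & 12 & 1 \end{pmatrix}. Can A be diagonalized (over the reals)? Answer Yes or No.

Yes

Characteristic polynomial: p(λ) = λ^3 - 4λ^2 - 7λ + 10 = (λ - 5)(λ - 1)(λ + 2).
All 3 eigenvalues are distinct, so A is diagonalizable.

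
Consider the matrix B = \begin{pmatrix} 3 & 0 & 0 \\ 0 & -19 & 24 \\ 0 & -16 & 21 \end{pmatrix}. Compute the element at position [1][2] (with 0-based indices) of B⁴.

Characteristic polynomial: λ^3 - 5λ^2 - 9λ + 45 = (λ - 5)(λ - 3)(λ + 3), so the eigenvalues are -3, 3, 5.
λ=3: eigenvector (1, 0, 0).
λ=-3: eigenvector (0, 3, 2).
λ=5: eigenvector (0, 1, 1).
P = [[1, 0, 0], [0, 3, 1], [0, 2, 1]], D = diag(3, -3, 5), P⁻¹ = [[1, 0, 0], [0, 1, -1], [0, -2, 3]].
B⁴ = P·diag(81, 81, 625)·P⁻¹ = [[81, 0, 0], [0, -1007, 1632], [0, -1088, 1713]].
The requested entry is 1632.

1632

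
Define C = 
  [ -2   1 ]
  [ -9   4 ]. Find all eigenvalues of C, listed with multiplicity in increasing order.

Characteristic polynomial: p(t) = t^2 - 2t + 1 = (t - 1)^2.
Roots (with multiplicity): 1, 1.

1, 1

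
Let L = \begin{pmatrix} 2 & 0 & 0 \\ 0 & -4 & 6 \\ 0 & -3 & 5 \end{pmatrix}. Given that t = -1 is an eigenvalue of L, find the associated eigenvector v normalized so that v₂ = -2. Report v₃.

-1

L + 1I = [[3, 0, 0], [0, -3, 6], [0, -3, 6]].
Solving (L + 1I)v = 0 gives the eigenspace spanned by (0, -2, -1).
With v₂ = -2, v = (0, -2, -1), so v₃ = -1.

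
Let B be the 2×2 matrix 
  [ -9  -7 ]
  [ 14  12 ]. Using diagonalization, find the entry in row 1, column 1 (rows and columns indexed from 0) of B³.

Characteristic polynomial: t^2 - 3t - 10 = (t - 5)(t + 2), so the eigenvalues are -2, 5.
t=5: eigenvector (-1, 2).
t=-2: eigenvector (1, -1).
P = [[-1, 1], [2, -1]], D = diag(5, -2), P⁻¹ = [[1, 1], [2, 1]].
B³ = P·diag(125, -8)·P⁻¹ = [[-141, -133], [266, 258]].
The requested entry is 258.

258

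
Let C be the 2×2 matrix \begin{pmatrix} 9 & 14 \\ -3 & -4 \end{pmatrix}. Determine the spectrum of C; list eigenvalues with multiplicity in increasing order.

2, 3

Characteristic polynomial: p(λ) = λ^2 - 5λ + 6 = (λ - 3)(λ - 2).
Roots (with multiplicity): 2, 3.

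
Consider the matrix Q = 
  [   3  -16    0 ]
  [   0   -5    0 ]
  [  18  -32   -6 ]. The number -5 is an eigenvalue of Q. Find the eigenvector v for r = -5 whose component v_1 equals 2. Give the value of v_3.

4

Q + 5I = [[8, -16, 0], [0, 0, 0], [18, -32, -1]].
Solving (Q + 5I)v = 0 gives the eigenspace spanned by (2, 1, 4).
With v_1 = 2, v = (2, 1, 4), so v_3 = 4.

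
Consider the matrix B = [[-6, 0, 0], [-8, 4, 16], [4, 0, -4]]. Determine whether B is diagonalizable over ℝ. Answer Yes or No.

Yes

Characteristic polynomial: p(s) = s^3 + 6s^2 - 16s - 96 = (s - 4)(s + 4)(s + 6).
All 3 eigenvalues are distinct, so B is diagonalizable.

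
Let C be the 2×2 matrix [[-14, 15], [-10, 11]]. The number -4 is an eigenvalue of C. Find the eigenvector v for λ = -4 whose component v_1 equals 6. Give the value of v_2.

C + 4I = [[-10, 15], [-10, 15]].
Solving (C + 4I)v = 0 gives the eigenspace spanned by (6, 4).
With v_1 = 6, v = (6, 4), so v_2 = 4.

4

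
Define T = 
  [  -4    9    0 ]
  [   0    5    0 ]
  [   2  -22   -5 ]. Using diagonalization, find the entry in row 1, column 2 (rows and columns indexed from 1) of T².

Characteristic polynomial: s^3 + 4s^2 - 25s - 100 = (s - 5)(s + 4)(s + 5), so the eigenvalues are -5, -4, 5.
s=-4: eigenvector (1, 0, 2).
s=5: eigenvector (1, 1, -2).
s=-5: eigenvector (0, 0, 1).
P = [[1, 1, 0], [0, 1, 0], [2, -2, 1]], D = diag(-4, 5, -5), P⁻¹ = [[1, -1, 0], [0, 1, 0], [-2, 4, 1]].
T² = P·diag(16, 25, 25)·P⁻¹ = [[16, 9, 0], [0, 25, 0], [-18, 18, 25]].
The requested entry is 9.

9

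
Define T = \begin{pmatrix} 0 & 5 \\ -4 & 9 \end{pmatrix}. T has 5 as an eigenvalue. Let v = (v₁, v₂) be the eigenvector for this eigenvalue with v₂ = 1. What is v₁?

T − 5I = [[-5, 5], [-4, 4]].
Solving (T − 5I)v = 0 gives the eigenspace spanned by (1, 1).
With v₂ = 1, v = (1, 1), so v₁ = 1.

1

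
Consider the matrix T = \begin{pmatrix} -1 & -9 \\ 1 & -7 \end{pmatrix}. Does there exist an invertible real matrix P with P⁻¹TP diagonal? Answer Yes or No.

Characteristic polynomial: p(μ) = μ^2 + 8μ + 16 = (μ + 4)^2.
μ = -4 has algebraic multiplicity 2; rank(T + 4I) = 1, so geometric multiplicity = 1.
Geometric multiplicity < algebraic multiplicity, so T is not diagonalizable.

No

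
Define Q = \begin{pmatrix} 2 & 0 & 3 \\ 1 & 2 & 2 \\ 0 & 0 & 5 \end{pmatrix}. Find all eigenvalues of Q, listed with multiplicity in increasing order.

Characteristic polynomial: p(μ) = μ^3 - 9μ^2 + 24μ - 20 = (μ - 5)(μ - 2)^2.
Roots (with multiplicity): 2, 2, 5.

2, 2, 5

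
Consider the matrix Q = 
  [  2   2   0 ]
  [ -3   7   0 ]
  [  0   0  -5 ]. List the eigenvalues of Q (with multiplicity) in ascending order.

-5, 4, 5

Characteristic polynomial: p(t) = t^3 - 4t^2 - 25t + 100 = (t - 5)(t - 4)(t + 5).
Roots (with multiplicity): -5, 4, 5.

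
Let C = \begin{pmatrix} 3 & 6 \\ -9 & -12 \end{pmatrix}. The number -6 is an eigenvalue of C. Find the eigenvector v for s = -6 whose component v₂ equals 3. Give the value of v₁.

-2

C + 6I = [[9, 6], [-9, -6]].
Solving (C + 6I)v = 0 gives the eigenspace spanned by (-2, 3).
With v₂ = 3, v = (-2, 3), so v₁ = -2.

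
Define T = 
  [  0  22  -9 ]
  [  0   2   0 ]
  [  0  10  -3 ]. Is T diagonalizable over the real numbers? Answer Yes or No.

Characteristic polynomial: p(μ) = μ^3 + μ^2 - 6μ = μ(μ - 2)(μ + 3).
All 3 eigenvalues are distinct, so T is diagonalizable.

Yes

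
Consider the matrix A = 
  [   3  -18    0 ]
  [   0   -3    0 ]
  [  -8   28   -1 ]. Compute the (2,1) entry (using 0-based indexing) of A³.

Characteristic polynomial: t^3 + t^2 - 9t - 9 = (t - 3)(t + 1)(t + 3), so the eigenvalues are -3, -1, 3.
t=3: eigenvector (1, 0, -2).
t=-3: eigenvector (3, 1, -2).
t=-1: eigenvector (0, 0, 1).
P = [[1, 3, 0], [0, 1, 0], [-2, -2, 1]], D = diag(3, -3, -1), P⁻¹ = [[1, -3, 0], [0, 1, 0], [2, -4, 1]].
A³ = P·diag(27, -27, -1)·P⁻¹ = [[27, -162, 0], [0, -27, 0], [-56, 220, -1]].
The requested entry is 220.

220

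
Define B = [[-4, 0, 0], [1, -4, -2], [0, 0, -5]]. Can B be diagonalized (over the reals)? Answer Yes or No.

Characteristic polynomial: p(t) = t^3 + 13t^2 + 56t + 80 = (t + 4)^2(t + 5).
t = -4 has algebraic multiplicity 2; rank(B + 4I) = 2, so geometric multiplicity = 1.
Geometric multiplicity < algebraic multiplicity, so B is not diagonalizable.

No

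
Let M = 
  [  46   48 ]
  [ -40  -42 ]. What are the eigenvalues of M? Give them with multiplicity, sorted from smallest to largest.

Characteristic polynomial: p(μ) = μ^2 - 4μ - 12 = (μ - 6)(μ + 2).
Roots (with multiplicity): -2, 6.

-2, 6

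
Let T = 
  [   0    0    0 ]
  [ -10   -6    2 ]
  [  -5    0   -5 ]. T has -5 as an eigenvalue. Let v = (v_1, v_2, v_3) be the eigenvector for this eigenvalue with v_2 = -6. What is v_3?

-3

T + 5I = [[5, 0, 0], [-10, -1, 2], [-5, 0, 0]].
Solving (T + 5I)v = 0 gives the eigenspace spanned by (0, -6, -3).
With v_2 = -6, v = (0, -6, -3), so v_3 = -3.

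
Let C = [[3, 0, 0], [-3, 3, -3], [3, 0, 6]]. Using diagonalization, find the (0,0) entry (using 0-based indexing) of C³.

Characteristic polynomial: s^3 - 12s^2 + 45s - 54 = (s - 6)(s - 3)^2, so the eigenvalues are 3, 3, 6.
s=3: eigenvector (1, -1, -1).
s=3: eigenvector (0, 1, 0).
s=6: eigenvector (0, -1, 1).
P = [[1, 0, 0], [-1, 1, -1], [-1, 0, 1]], D = diag(3, 3, 6), P⁻¹ = [[1, 0, 0], [2, 1, 1], [1, 0, 1]].
C³ = P·diag(27, 27, 216)·P⁻¹ = [[27, 0, 0], [-189, 27, -189], [189, 0, 216]].
The requested entry is 27.

27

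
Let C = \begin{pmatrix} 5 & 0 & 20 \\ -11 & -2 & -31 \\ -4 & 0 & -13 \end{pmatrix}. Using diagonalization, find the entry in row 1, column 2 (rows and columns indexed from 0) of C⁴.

8225

Characteristic polynomial: μ^3 + 10μ^2 + 31μ + 30 = (μ + 2)(μ + 3)(μ + 5), so the eigenvalues are -5, -3, -2.
μ=-5: eigenvector (-2, 3, 1).
μ=-2: eigenvector (0, 1, 0).
μ=-3: eigenvector (5, -7, -2).
P = [[-2, 0, 5], [3, 1, -7], [1, 0, -2]], D = diag(-5, -2, -3), P⁻¹ = [[2, 0, 5], [1, 1, -1], [1, 0, 2]].
C⁴ = P·diag(625, 16, 81)·P⁻¹ = [[-2095, 0, -5440], [3199, 16, 8225], [1088, 0, 2801]].
The requested entry is 8225.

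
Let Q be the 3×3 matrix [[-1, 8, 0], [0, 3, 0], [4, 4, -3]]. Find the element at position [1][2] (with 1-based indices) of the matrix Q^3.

56

Characteristic polynomial: μ^3 + μ^2 - 9μ - 9 = (μ - 3)(μ + 1)(μ + 3), so the eigenvalues are -3, -1, 3.
μ=-1: eigenvector (1, 0, 2).
μ=3: eigenvector (2, 1, 2).
μ=-3: eigenvector (0, 0, 1).
P = [[1, 2, 0], [0, 1, 0], [2, 2, 1]], D = diag(-1, 3, -3), P⁻¹ = [[1, -2, 0], [0, 1, 0], [-2, 2, 1]].
Q³ = P·diag(-1, 27, -27)·P⁻¹ = [[-1, 56, 0], [0, 27, 0], [52, 4, -27]].
The requested entry is 56.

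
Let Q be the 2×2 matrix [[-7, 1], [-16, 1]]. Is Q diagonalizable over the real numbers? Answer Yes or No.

No

Characteristic polynomial: p(λ) = λ^2 + 6λ + 9 = (λ + 3)^2.
λ = -3 has algebraic multiplicity 2; rank(Q + 3I) = 1, so geometric multiplicity = 1.
Geometric multiplicity < algebraic multiplicity, so Q is not diagonalizable.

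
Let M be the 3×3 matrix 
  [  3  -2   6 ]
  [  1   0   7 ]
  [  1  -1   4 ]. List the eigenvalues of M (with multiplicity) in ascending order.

1, 3, 3

Characteristic polynomial: p(t) = t^3 - 7t^2 + 15t - 9 = (t - 3)^2(t - 1).
Roots (with multiplicity): 1, 3, 3.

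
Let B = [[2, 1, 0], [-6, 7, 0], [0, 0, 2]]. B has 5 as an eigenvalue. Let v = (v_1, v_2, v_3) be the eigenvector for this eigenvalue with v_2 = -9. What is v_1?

B − 5I = [[-3, 1, 0], [-6, 2, 0], [0, 0, -3]].
Solving (B − 5I)v = 0 gives the eigenspace spanned by (-3, -9, 0).
With v_2 = -9, v = (-3, -9, 0), so v_1 = -3.

-3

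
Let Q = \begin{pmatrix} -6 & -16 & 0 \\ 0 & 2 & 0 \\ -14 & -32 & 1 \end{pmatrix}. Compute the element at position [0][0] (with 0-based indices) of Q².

36

Characteristic polynomial: s^3 + 3s^2 - 16s + 12 = (s - 2)(s - 1)(s + 6), so the eigenvalues are -6, 1, 2.
s=-6: eigenvector (1, 0, 2).
s=1: eigenvector (0, 0, 1).
s=2: eigenvector (-2, 1, -4).
P = [[1, 0, -2], [0, 0, 1], [2, 1, -4]], D = diag(-6, 1, 2), P⁻¹ = [[1, 2, 0], [-2, 0, 1], [0, 1, 0]].
Q² = P·diag(36, 1, 4)·P⁻¹ = [[36, 64, 0], [0, 4, 0], [70, 128, 1]].
The requested entry is 36.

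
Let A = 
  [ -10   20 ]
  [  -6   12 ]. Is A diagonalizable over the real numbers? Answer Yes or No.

Yes

Characteristic polynomial: p(μ) = μ^2 - 2μ = μ(μ - 2).
All 2 eigenvalues are distinct, so A is diagonalizable.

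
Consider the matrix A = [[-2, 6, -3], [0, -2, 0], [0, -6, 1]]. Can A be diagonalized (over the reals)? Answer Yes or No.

Characteristic polynomial: p(t) = t^3 + 3t^2 - 4 = (t - 1)(t + 2)^2.
t = -2 has algebraic multiplicity 2; rank(A + 2I) = 1, so geometric multiplicity = 2.
Every eigenvalue has geometric = algebraic multiplicity, so A is diagonalizable.

Yes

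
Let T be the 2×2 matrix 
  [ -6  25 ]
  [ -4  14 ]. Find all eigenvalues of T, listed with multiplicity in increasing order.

Characteristic polynomial: p(μ) = μ^2 - 8μ + 16 = (μ - 4)^2.
Roots (with multiplicity): 4, 4.

4, 4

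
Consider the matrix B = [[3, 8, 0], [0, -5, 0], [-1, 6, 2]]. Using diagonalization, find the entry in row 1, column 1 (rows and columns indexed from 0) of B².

Characteristic polynomial: λ^3 - 19λ + 30 = (λ - 3)(λ - 2)(λ + 5), so the eigenvalues are -5, 2, 3.
λ=3: eigenvector (1, 0, -1).
λ=-5: eigenvector (-1, 1, -1).
λ=2: eigenvector (0, 0, 1).
P = [[1, -1, 0], [0, 1, 0], [-1, -1, 1]], D = diag(3, -5, 2), P⁻¹ = [[1, 1, 0], [0, 1, 0], [1, 2, 1]].
B² = P·diag(9, 25, 4)·P⁻¹ = [[9, -16, 0], [0, 25, 0], [-5, -26, 4]].
The requested entry is 25.

25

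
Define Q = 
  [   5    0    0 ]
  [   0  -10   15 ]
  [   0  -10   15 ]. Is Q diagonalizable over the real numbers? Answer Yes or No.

Characteristic polynomial: p(λ) = λ^3 - 10λ^2 + 25λ = λ(λ - 5)^2.
λ = 5 has algebraic multiplicity 2; rank(Q − 5I) = 1, so geometric multiplicity = 2.
Every eigenvalue has geometric = algebraic multiplicity, so Q is diagonalizable.

Yes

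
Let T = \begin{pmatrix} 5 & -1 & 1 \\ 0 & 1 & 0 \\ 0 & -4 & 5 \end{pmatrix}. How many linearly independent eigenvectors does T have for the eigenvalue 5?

1

T − 5I = [[0, -1, 1], [0, -4, 0], [0, -4, 0]].
This matrix has rank 2, so its null space has dimension 3 − 2 = 1.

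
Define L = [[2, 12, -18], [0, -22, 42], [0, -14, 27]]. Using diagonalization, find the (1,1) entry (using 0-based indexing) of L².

Characteristic polynomial: λ^3 - 7λ^2 + 4λ + 12 = (λ - 6)(λ - 2)(λ + 1), so the eigenvalues are -1, 2, 6.
λ=2: eigenvector (1, 0, 0).
λ=6: eigenvector (0, -3, -2).
λ=-1: eigenvector (-2, 2, 1).
P = [[1, 0, -2], [0, -3, 2], [0, -2, 1]], D = diag(2, 6, -1), P⁻¹ = [[1, 4, -6], [0, 1, -2], [0, 2, -3]].
L² = P·diag(4, 36, 1)·P⁻¹ = [[4, 12, -18], [0, -104, 210], [0, -70, 141]].
The requested entry is -104.

-104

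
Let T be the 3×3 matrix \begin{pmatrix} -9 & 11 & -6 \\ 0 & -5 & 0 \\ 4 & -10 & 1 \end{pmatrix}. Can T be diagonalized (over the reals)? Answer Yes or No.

No

Characteristic polynomial: p(r) = r^3 + 13r^2 + 55r + 75 = (r + 3)(r + 5)^2.
r = -5 has algebraic multiplicity 2; rank(T + 5I) = 2, so geometric multiplicity = 1.
Geometric multiplicity < algebraic multiplicity, so T is not diagonalizable.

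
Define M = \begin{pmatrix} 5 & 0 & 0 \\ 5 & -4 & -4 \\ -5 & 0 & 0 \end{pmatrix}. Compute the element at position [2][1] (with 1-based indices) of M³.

125

Characteristic polynomial: μ^3 - μ^2 - 20μ = μ(μ - 5)(μ + 4), so the eigenvalues are -4, 0, 5.
μ=5: eigenvector (1, 1, -1).
μ=-4: eigenvector (0, 1, 0).
μ=0: eigenvector (0, -1, 1).
P = [[1, 0, 0], [1, 1, -1], [-1, 0, 1]], D = diag(5, -4, 0), P⁻¹ = [[1, 0, 0], [0, 1, 1], [1, 0, 1]].
M³ = P·diag(125, -64, 0)·P⁻¹ = [[125, 0, 0], [125, -64, -64], [-125, 0, 0]].
The requested entry is 125.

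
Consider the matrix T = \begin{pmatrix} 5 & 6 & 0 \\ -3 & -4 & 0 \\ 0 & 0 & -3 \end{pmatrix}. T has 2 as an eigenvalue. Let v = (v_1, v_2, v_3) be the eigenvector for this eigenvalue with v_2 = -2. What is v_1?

T − 2I = [[3, 6, 0], [-3, -6, 0], [0, 0, -5]].
Solving (T − 2I)v = 0 gives the eigenspace spanned by (4, -2, 0).
With v_2 = -2, v = (4, -2, 0), so v_1 = 4.

4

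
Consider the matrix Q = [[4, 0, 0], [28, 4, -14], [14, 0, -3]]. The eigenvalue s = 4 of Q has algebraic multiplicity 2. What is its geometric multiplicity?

Q − 4I = [[0, 0, 0], [28, 0, -14], [14, 0, -7]].
This matrix has rank 1, so its null space has dimension 3 − 1 = 2.

2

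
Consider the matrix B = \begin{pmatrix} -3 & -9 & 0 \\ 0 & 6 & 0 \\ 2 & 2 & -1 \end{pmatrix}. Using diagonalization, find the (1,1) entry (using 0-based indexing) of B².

Characteristic polynomial: λ^3 - 2λ^2 - 21λ - 18 = (λ - 6)(λ + 1)(λ + 3), so the eigenvalues are -3, -1, 6.
λ=-3: eigenvector (1, 0, -1).
λ=6: eigenvector (-1, 1, 0).
λ=-1: eigenvector (0, 0, 1).
P = [[1, -1, 0], [0, 1, 0], [-1, 0, 1]], D = diag(-3, 6, -1), P⁻¹ = [[1, 1, 0], [0, 1, 0], [1, 1, 1]].
B² = P·diag(9, 36, 1)·P⁻¹ = [[9, -27, 0], [0, 36, 0], [-8, -8, 1]].
The requested entry is 36.

36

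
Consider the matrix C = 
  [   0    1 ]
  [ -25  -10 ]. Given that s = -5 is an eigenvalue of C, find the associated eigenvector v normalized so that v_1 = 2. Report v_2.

-10

C + 5I = [[5, 1], [-25, -5]].
Solving (C + 5I)v = 0 gives the eigenspace spanned by (2, -10).
With v_1 = 2, v = (2, -10), so v_2 = -10.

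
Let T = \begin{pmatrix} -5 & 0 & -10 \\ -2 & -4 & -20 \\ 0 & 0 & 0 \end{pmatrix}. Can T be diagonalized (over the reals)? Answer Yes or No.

Yes

Characteristic polynomial: p(s) = s^3 + 9s^2 + 20s = s(s + 4)(s + 5).
All 3 eigenvalues are distinct, so T is diagonalizable.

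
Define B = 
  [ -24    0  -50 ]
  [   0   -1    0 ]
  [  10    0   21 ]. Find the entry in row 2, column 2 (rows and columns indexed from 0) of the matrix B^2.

Characteristic polynomial: r^3 + 4r^2 - r - 4 = (r - 1)(r + 1)(r + 4), so the eigenvalues are -4, -1, 1.
r=-4: eigenvector (5, 0, -2).
r=-1: eigenvector (0, 1, 0).
r=1: eigenvector (-2, 0, 1).
P = [[5, 0, -2], [0, 1, 0], [-2, 0, 1]], D = diag(-4, -1, 1), P⁻¹ = [[1, 0, 2], [0, 1, 0], [2, 0, 5]].
B² = P·diag(16, 1, 1)·P⁻¹ = [[76, 0, 150], [0, 1, 0], [-30, 0, -59]].
The requested entry is -59.

-59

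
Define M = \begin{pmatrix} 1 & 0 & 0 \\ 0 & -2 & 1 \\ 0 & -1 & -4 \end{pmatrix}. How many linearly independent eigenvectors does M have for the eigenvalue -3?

1

M + 3I = [[4, 0, 0], [0, 1, 1], [0, -1, -1]].
This matrix has rank 2, so its null space has dimension 3 − 2 = 1.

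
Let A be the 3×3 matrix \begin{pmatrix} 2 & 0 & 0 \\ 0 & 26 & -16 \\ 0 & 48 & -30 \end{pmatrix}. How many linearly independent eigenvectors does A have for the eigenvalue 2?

A − 2I = [[0, 0, 0], [0, 24, -16], [0, 48, -32]].
This matrix has rank 1, so its null space has dimension 3 − 1 = 2.

2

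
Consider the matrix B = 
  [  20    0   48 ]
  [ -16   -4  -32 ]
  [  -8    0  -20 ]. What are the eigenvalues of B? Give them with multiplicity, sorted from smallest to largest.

Characteristic polynomial: p(λ) = λ^3 + 4λ^2 - 16λ - 64 = (λ - 4)(λ + 4)^2.
Roots (with multiplicity): -4, -4, 4.

-4, -4, 4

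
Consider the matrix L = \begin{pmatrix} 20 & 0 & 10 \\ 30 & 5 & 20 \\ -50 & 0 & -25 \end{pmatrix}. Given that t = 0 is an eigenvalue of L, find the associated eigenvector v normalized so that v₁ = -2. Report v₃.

L = [[20, 0, 10], [30, 5, 20], [-50, 0, -25]].
Solving (L)v = 0 gives the eigenspace spanned by (-2, -4, 4).
With v₁ = -2, v = (-2, -4, 4), so v₃ = 4.

4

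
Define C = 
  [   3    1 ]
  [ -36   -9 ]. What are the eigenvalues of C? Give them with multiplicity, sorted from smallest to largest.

-3, -3

Characteristic polynomial: p(t) = t^2 + 6t + 9 = (t + 3)^2.
Roots (with multiplicity): -3, -3.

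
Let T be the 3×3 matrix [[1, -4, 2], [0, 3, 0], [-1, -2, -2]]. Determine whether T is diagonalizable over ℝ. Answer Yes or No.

Characteristic polynomial: p(r) = r^3 - 2r^2 - 3r = r(r - 3)(r + 1).
All 3 eigenvalues are distinct, so T is diagonalizable.

Yes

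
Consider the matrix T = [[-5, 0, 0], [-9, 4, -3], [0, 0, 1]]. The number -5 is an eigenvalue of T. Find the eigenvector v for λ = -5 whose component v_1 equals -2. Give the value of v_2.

-2

T + 5I = [[0, 0, 0], [-9, 9, -3], [0, 0, 6]].
Solving (T + 5I)v = 0 gives the eigenspace spanned by (-2, -2, 0).
With v_1 = -2, v = (-2, -2, 0), so v_2 = -2.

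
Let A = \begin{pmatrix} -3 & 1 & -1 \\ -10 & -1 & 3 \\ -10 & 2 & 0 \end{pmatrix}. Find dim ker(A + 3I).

1

A + 3I = [[0, 1, -1], [-10, 2, 3], [-10, 2, 3]].
This matrix has rank 2, so its null space has dimension 3 − 2 = 1.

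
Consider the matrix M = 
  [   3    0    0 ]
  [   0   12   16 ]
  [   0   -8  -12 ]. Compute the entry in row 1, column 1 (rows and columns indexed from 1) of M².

Characteristic polynomial: λ^3 - 3λ^2 - 16λ + 48 = (λ - 4)(λ - 3)(λ + 4), so the eigenvalues are -4, 3, 4.
λ=4: eigenvector (0, 2, -1).
λ=-4: eigenvector (0, 1, -1).
λ=3: eigenvector (1, 0, 0).
P = [[0, 0, 1], [2, 1, 0], [-1, -1, 0]], D = diag(4, -4, 3), P⁻¹ = [[0, 1, 1], [0, -1, -2], [1, 0, 0]].
M² = P·diag(16, 16, 9)·P⁻¹ = [[9, 0, 0], [0, 16, 0], [0, 0, 16]].
The requested entry is 9.

9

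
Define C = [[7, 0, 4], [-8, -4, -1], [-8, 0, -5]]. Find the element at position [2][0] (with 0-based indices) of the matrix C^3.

Characteristic polynomial: λ^3 + 2λ^2 - 11λ - 12 = (λ - 3)(λ + 1)(λ + 4), so the eigenvalues are -4, -1, 3.
λ=-1: eigenvector (-1, 2, 2).
λ=-4: eigenvector (0, 1, 0).
λ=3: eigenvector (-1, 1, 1).
P = [[-1, 0, -1], [2, 1, 1], [2, 0, 1]], D = diag(-1, -4, 3), P⁻¹ = [[1, 0, 1], [0, 1, -1], [-2, 0, -1]].
C³ = P·diag(-1, -64, 27)·P⁻¹ = [[55, 0, 28], [-56, -64, 35], [-56, 0, -29]].
The requested entry is -56.

-56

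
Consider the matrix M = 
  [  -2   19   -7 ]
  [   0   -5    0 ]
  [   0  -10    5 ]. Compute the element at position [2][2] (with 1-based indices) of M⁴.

Characteristic polynomial: μ^3 + 2μ^2 - 25μ - 50 = (μ - 5)(μ + 2)(μ + 5), so the eigenvalues are -5, -2, 5.
μ=-2: eigenvector (1, 0, 0).
μ=5: eigenvector (-1, 0, 1).
μ=-5: eigenvector (-4, 1, 1).
P = [[1, -1, -4], [0, 0, 1], [0, 1, 1]], D = diag(-2, 5, -5), P⁻¹ = [[1, 3, 1], [0, -1, 1], [0, 1, 0]].
M⁴ = P·diag(16, 625, 625)·P⁻¹ = [[16, -1827, -609], [0, 625, 0], [0, 0, 625]].
The requested entry is 625.

625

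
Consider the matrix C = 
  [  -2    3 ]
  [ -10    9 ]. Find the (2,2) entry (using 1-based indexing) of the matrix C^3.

Characteristic polynomial: r^2 - 7r + 12 = (r - 4)(r - 3), so the eigenvalues are 3, 4.
r=4: eigenvector (1, 2).
r=3: eigenvector (-3, -5).
P = [[1, -3], [2, -5]], D = diag(4, 3), P⁻¹ = [[-5, 3], [-2, 1]].
C³ = P·diag(64, 27)·P⁻¹ = [[-158, 111], [-370, 249]].
The requested entry is 249.

249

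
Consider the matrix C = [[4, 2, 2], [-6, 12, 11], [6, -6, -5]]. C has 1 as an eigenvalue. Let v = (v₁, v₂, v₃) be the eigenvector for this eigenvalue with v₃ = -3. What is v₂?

3

C − 1I = [[3, 2, 2], [-6, 11, 11], [6, -6, -6]].
Solving (C − 1I)v = 0 gives the eigenspace spanned by (0, 3, -3).
With v₃ = -3, v = (0, 3, -3), so v₂ = 3.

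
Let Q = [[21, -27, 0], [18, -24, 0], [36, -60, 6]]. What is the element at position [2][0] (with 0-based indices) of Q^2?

Characteristic polynomial: r^3 - 3r^2 - 36r + 108 = (r - 6)(r - 3)(r + 6), so the eigenvalues are -6, 3, 6.
r=6: eigenvector (0, 0, 1).
r=-6: eigenvector (1, 1, 2).
r=3: eigenvector (3, 2, 4).
P = [[0, 1, 3], [0, 1, 2], [1, 2, 4]], D = diag(6, -6, 3), P⁻¹ = [[0, -2, 1], [-2, 3, 0], [1, -1, 0]].
Q² = P·diag(36, 36, 9)·P⁻¹ = [[-45, 81, 0], [-54, 90, 0], [-108, 108, 36]].
The requested entry is -108.

-108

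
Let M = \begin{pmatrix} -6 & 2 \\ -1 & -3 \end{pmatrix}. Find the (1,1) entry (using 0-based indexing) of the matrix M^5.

1077

Characteristic polynomial: s^2 + 9s + 20 = (s + 4)(s + 5), so the eigenvalues are -5, -4.
s=-5: eigenvector (2, 1).
s=-4: eigenvector (-1, -1).
P = [[2, -1], [1, -1]], D = diag(-5, -4), P⁻¹ = [[1, -1], [1, -2]].
M⁵ = P·diag(-3125, -1024)·P⁻¹ = [[-5226, 4202], [-2101, 1077]].
The requested entry is 1077.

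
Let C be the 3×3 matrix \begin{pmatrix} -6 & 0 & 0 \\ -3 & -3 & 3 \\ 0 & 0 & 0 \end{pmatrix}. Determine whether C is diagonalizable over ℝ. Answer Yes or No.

Yes

Characteristic polynomial: p(t) = t^3 + 9t^2 + 18t = t(t + 3)(t + 6).
All 3 eigenvalues are distinct, so C is diagonalizable.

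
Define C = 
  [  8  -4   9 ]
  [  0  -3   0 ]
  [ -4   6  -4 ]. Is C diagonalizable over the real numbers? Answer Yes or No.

Characteristic polynomial: p(r) = r^3 - r^2 - 8r + 12 = (r - 2)^2(r + 3).
r = 2 has algebraic multiplicity 2; rank(C − 2I) = 2, so geometric multiplicity = 1.
Geometric multiplicity < algebraic multiplicity, so C is not diagonalizable.

No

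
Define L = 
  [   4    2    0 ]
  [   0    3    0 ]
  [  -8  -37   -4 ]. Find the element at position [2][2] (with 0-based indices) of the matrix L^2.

Characteristic polynomial: r^3 - 3r^2 - 16r + 48 = (r - 4)(r - 3)(r + 4), so the eigenvalues are -4, 3, 4.
r=4: eigenvector (1, 0, -1).
r=3: eigenvector (-2, 1, -3).
r=-4: eigenvector (0, 0, 1).
P = [[1, -2, 0], [0, 1, 0], [-1, -3, 1]], D = diag(4, 3, -4), P⁻¹ = [[1, 2, 0], [0, 1, 0], [1, 5, 1]].
L² = P·diag(16, 9, 16)·P⁻¹ = [[16, 14, 0], [0, 9, 0], [0, 21, 16]].
The requested entry is 16.

16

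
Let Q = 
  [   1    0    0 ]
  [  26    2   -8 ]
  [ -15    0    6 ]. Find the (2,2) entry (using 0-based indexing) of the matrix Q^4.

1296

Characteristic polynomial: t^3 - 9t^2 + 20t - 12 = (t - 6)(t - 2)(t - 1), so the eigenvalues are 1, 2, 6.
t=1: eigenvector (1, -2, 3).
t=2: eigenvector (0, 1, 0).
t=6: eigenvector (0, -2, 1).
P = [[1, 0, 0], [-2, 1, -2], [3, 0, 1]], D = diag(1, 2, 6), P⁻¹ = [[1, 0, 0], [-4, 1, 2], [-3, 0, 1]].
Q⁴ = P·diag(1, 16, 1296)·P⁻¹ = [[1, 0, 0], [7710, 16, -2560], [-3885, 0, 1296]].
The requested entry is 1296.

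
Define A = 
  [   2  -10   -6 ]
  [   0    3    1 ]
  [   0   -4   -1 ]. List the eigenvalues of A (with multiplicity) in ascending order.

Characteristic polynomial: p(λ) = λ^3 - 4λ^2 + 5λ - 2 = (λ - 2)(λ - 1)^2.
Roots (with multiplicity): 1, 1, 2.

1, 1, 2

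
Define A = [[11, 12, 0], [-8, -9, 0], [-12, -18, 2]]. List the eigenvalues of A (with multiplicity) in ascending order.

Characteristic polynomial: p(t) = t^3 - 4t^2 + t + 6 = (t - 3)(t - 2)(t + 1).
Roots (with multiplicity): -1, 2, 3.

-1, 2, 3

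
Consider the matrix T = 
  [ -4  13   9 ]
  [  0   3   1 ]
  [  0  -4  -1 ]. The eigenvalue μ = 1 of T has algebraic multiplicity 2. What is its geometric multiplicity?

1

T − 1I = [[-5, 13, 9], [0, 2, 1], [0, -4, -2]].
This matrix has rank 2, so its null space has dimension 3 − 2 = 1.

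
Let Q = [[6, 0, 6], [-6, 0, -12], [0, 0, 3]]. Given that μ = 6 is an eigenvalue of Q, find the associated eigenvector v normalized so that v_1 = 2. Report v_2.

Q − 6I = [[0, 0, 6], [-6, -6, -12], [0, 0, -3]].
Solving (Q − 6I)v = 0 gives the eigenspace spanned by (2, -2, 0).
With v_1 = 2, v = (2, -2, 0), so v_2 = -2.

-2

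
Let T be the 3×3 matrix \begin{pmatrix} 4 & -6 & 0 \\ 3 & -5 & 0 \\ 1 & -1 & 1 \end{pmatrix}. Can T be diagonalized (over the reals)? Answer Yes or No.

Characteristic polynomial: p(r) = r^3 - 3r + 2 = (r - 1)^2(r + 2).
r = 1 has algebraic multiplicity 2; rank(T − 1I) = 2, so geometric multiplicity = 1.
Geometric multiplicity < algebraic multiplicity, so T is not diagonalizable.

No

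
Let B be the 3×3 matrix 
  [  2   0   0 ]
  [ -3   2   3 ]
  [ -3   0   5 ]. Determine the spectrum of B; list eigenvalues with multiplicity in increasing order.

Characteristic polynomial: p(μ) = μ^3 - 9μ^2 + 24μ - 20 = (μ - 5)(μ - 2)^2.
Roots (with multiplicity): 2, 2, 5.

2, 2, 5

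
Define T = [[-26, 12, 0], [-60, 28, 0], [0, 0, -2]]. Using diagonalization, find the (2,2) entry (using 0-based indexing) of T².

4

Characteristic polynomial: λ^3 - 12λ - 16 = (λ - 4)(λ + 2)^2, so the eigenvalues are -2, -2, 4.
λ=4: eigenvector (2, 5, 0).
λ=-2: eigenvector (1, 2, 0).
λ=-2: eigenvector (0, 0, 1).
P = [[2, 1, 0], [5, 2, 0], [0, 0, 1]], D = diag(4, -2, -2), P⁻¹ = [[-2, 1, 0], [5, -2, 0], [0, 0, 1]].
T² = P·diag(16, 4, 4)·P⁻¹ = [[-44, 24, 0], [-120, 64, 0], [0, 0, 4]].
The requested entry is 4.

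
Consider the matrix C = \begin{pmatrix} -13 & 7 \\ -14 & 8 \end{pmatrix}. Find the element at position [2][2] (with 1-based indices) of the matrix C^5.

Characteristic polynomial: s^2 + 5s - 6 = (s - 1)(s + 6), so the eigenvalues are -6, 1.
s=1: eigenvector (1, 2).
s=-6: eigenvector (1, 1).
P = [[1, 1], [2, 1]], D = diag(1, -6), P⁻¹ = [[-1, 1], [2, -1]].
C⁵ = P·diag(1, -7776)·P⁻¹ = [[-15553, 7777], [-15554, 7778]].
The requested entry is 7778.

7778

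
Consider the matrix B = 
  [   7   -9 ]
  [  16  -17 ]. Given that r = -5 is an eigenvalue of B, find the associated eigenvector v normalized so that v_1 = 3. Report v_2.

4

B + 5I = [[12, -9], [16, -12]].
Solving (B + 5I)v = 0 gives the eigenspace spanned by (3, 4).
With v_1 = 3, v = (3, 4), so v_2 = 4.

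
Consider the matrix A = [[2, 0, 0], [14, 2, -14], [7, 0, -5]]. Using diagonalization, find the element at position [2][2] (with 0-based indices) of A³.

-125

Characteristic polynomial: μ^3 + μ^2 - 16μ + 20 = (μ - 2)^2(μ + 5), so the eigenvalues are -5, 2, 2.
μ=2: eigenvector (0, 1, 0).
μ=2: eigenvector (1, 0, 1).
μ=-5: eigenvector (0, 2, 1).
P = [[0, 1, 0], [1, 0, 2], [0, 1, 1]], D = diag(2, 2, -5), P⁻¹ = [[2, 1, -2], [1, 0, 0], [-1, 0, 1]].
A³ = P·diag(8, 8, -125)·P⁻¹ = [[8, 0, 0], [266, 8, -266], [133, 0, -125]].
The requested entry is -125.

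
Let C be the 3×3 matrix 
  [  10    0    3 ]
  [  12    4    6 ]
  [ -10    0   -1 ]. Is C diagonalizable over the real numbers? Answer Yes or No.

Yes

Characteristic polynomial: p(λ) = λ^3 - 13λ^2 + 56λ - 80 = (λ - 5)(λ - 4)^2.
λ = 4 has algebraic multiplicity 2; rank(C − 4I) = 1, so geometric multiplicity = 2.
Every eigenvalue has geometric = algebraic multiplicity, so C is diagonalizable.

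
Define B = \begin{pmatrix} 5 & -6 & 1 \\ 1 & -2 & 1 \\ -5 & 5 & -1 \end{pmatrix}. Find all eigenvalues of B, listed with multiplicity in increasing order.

Characteristic polynomial: p(μ) = μ^3 - 2μ^2 - 7μ - 4 = (μ - 4)(μ + 1)^2.
Roots (with multiplicity): -1, -1, 4.

-1, -1, 4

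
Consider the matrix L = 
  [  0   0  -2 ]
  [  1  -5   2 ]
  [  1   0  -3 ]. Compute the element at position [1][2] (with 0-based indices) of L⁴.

-594

Characteristic polynomial: r^3 + 8r^2 + 17r + 10 = (r + 1)(r + 2)(r + 5), so the eigenvalues are -5, -2, -1.
r=-2: eigenvector (-1, -1, -1).
r=-5: eigenvector (0, 1, 0).
r=-1: eigenvector (2, 1, 1).
P = [[-1, 0, 2], [-1, 1, 1], [-1, 0, 1]], D = diag(-2, -5, -1), P⁻¹ = [[1, 0, -2], [0, 1, -1], [1, 0, -1]].
L⁴ = P·diag(16, 625, 1)·P⁻¹ = [[-14, 0, 30], [-15, 625, -594], [-15, 0, 31]].
The requested entry is -594.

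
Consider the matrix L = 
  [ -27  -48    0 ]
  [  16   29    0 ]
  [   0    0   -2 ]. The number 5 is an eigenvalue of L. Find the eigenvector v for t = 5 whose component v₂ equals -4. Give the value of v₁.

6

L − 5I = [[-32, -48, 0], [16, 24, 0], [0, 0, -7]].
Solving (L − 5I)v = 0 gives the eigenspace spanned by (6, -4, 0).
With v₂ = -4, v = (6, -4, 0), so v₁ = 6.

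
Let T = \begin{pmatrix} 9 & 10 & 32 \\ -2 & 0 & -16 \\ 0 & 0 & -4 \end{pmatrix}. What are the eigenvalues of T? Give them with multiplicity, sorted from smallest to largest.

-4, 4, 5

Characteristic polynomial: p(μ) = μ^3 - 5μ^2 - 16μ + 80 = (μ - 5)(μ - 4)(μ + 4).
Roots (with multiplicity): -4, 4, 5.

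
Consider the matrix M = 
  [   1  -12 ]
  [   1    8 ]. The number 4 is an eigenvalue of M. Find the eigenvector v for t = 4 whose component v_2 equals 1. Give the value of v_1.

-4

M − 4I = [[-3, -12], [1, 4]].
Solving (M − 4I)v = 0 gives the eigenspace spanned by (-4, 1).
With v_2 = 1, v = (-4, 1), so v_1 = -4.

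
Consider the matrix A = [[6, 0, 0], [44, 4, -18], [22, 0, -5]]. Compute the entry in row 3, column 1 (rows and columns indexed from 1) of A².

Characteristic polynomial: s^3 - 5s^2 - 26s + 120 = (s - 6)(s - 4)(s + 5), so the eigenvalues are -5, 4, 6.
s=-5: eigenvector (0, 2, 1).
s=4: eigenvector (0, 1, 0).
s=6: eigenvector (1, 4, 2).
P = [[0, 0, 1], [2, 1, 4], [1, 0, 2]], D = diag(-5, 4, 6), P⁻¹ = [[-2, 0, 1], [0, 1, -2], [1, 0, 0]].
A² = P·diag(25, 16, 36)·P⁻¹ = [[36, 0, 0], [44, 16, 18], [22, 0, 25]].
The requested entry is 22.

22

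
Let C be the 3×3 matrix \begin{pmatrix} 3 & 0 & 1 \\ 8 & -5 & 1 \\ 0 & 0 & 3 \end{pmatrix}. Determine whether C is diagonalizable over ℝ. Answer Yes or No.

Characteristic polynomial: p(r) = r^3 - r^2 - 21r + 45 = (r - 3)^2(r + 5).
r = 3 has algebraic multiplicity 2; rank(C − 3I) = 2, so geometric multiplicity = 1.
Geometric multiplicity < algebraic multiplicity, so C is not diagonalizable.

No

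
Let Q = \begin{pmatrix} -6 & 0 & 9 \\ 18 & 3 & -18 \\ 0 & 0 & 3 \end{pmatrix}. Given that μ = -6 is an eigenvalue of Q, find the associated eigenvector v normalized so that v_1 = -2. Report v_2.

4

Q + 6I = [[0, 0, 9], [18, 9, -18], [0, 0, 9]].
Solving (Q + 6I)v = 0 gives the eigenspace spanned by (-2, 4, 0).
With v_1 = -2, v = (-2, 4, 0), so v_2 = 4.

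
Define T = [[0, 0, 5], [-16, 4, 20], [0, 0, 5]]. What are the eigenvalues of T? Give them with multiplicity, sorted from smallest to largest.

0, 4, 5

Characteristic polynomial: p(λ) = λ^3 - 9λ^2 + 20λ = λ(λ - 5)(λ - 4).
Roots (with multiplicity): 0, 4, 5.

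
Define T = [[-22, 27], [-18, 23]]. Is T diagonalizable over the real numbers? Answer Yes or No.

Yes

Characteristic polynomial: p(s) = s^2 - s - 20 = (s - 5)(s + 4).
All 2 eigenvalues are distinct, so T is diagonalizable.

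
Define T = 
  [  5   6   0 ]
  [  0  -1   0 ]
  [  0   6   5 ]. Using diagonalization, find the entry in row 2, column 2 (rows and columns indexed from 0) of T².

Characteristic polynomial: λ^3 - 9λ^2 + 15λ + 25 = (λ - 5)^2(λ + 1), so the eigenvalues are -1, 5, 5.
λ=5: eigenvector (1, 0, 0).
λ=-1: eigenvector (-1, 1, -1).
λ=5: eigenvector (0, 0, 1).
P = [[1, -1, 0], [0, 1, 0], [0, -1, 1]], D = diag(5, -1, 5), P⁻¹ = [[1, 1, 0], [0, 1, 0], [0, 1, 1]].
T² = P·diag(25, 1, 25)·P⁻¹ = [[25, 24, 0], [0, 1, 0], [0, 24, 25]].
The requested entry is 25.

25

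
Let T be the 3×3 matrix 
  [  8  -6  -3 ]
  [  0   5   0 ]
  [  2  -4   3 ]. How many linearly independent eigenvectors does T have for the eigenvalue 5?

T − 5I = [[3, -6, -3], [0, 0, 0], [2, -4, -2]].
This matrix has rank 1, so its null space has dimension 3 − 1 = 2.

2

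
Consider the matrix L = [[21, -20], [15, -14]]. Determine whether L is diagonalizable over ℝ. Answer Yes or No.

Characteristic polynomial: p(s) = s^2 - 7s + 6 = (s - 6)(s - 1).
All 2 eigenvalues are distinct, so L is diagonalizable.

Yes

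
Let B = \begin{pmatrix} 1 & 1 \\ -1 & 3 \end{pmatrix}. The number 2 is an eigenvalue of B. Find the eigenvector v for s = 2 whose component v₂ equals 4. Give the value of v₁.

4

B − 2I = [[-1, 1], [-1, 1]].
Solving (B − 2I)v = 0 gives the eigenspace spanned by (4, 4).
With v₂ = 4, v = (4, 4), so v₁ = 4.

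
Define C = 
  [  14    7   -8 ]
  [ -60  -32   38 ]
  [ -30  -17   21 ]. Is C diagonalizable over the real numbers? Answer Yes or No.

Characteristic polynomial: p(t) = t^3 - 3t^2 + 4 = (t - 2)^2(t + 1).
t = 2 has algebraic multiplicity 2; rank(C − 2I) = 2, so geometric multiplicity = 1.
Geometric multiplicity < algebraic multiplicity, so C is not diagonalizable.

No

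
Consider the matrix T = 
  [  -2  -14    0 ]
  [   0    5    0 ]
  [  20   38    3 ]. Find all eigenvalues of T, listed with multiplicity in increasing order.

Characteristic polynomial: p(λ) = λ^3 - 6λ^2 - λ + 30 = (λ - 5)(λ - 3)(λ + 2).
Roots (with multiplicity): -2, 3, 5.

-2, 3, 5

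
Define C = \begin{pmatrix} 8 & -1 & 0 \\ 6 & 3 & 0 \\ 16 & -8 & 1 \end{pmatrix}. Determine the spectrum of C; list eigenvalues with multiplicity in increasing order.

1, 5, 6

Characteristic polynomial: p(s) = s^3 - 12s^2 + 41s - 30 = (s - 6)(s - 5)(s - 1).
Roots (with multiplicity): 1, 5, 6.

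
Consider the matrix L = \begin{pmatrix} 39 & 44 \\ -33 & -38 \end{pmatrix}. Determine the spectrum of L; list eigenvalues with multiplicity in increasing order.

-5, 6

Characteristic polynomial: p(s) = s^2 - s - 30 = (s - 6)(s + 5).
Roots (with multiplicity): -5, 6.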